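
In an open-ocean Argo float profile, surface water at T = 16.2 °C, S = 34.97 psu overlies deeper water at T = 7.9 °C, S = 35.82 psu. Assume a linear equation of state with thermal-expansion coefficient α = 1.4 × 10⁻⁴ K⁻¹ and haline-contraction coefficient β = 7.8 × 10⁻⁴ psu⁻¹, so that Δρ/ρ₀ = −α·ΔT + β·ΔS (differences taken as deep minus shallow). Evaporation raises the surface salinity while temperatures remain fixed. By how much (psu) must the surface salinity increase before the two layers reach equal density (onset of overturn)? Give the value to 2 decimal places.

Neutral buoyancy requires −α(T_deep − T_surf) + β(S_deep − S_surf′) = 0.
S_surf′ = S_deep − (α/β)·ΔT = 35.82 − (1.4 × 10⁻⁴/7.8 × 10⁻⁴)·(-8.3) = 37.3097 psu.
Increase required: 37.3097 − 34.97 = 2.3397 psu.

2.34 psu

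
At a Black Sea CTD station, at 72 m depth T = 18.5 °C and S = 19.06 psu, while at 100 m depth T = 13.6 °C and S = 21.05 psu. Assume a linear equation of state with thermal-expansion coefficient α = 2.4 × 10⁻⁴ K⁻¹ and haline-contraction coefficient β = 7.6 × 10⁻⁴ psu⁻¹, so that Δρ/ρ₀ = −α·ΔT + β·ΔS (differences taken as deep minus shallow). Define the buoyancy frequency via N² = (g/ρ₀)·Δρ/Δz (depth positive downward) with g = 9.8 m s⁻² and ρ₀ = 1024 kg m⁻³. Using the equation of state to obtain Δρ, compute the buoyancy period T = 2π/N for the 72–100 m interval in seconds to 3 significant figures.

205 s

ΔT = -4.9 K, ΔS = +1.99 psu (deep − shallow).
Δρ/ρ₀ = −αΔT + βΔS = 1.176 × 10⁻³ + 1.5124 × 10⁻³ = 2.6884 × 10⁻³, so Δρ ≈ 2.753 kg m⁻³.
N² = (g/ρ₀)·Δρ/Δz = g·(Δρ/ρ₀)/Δz = 9.8 × 2.6884 × 10⁻³ / 28 = 9.4094 × 10⁻⁴ s⁻².
N = √(9.4094 × 10⁻⁴) = 0.030675 rad s⁻¹ → T = 2π/N = 204.83 s ≈ 205 s.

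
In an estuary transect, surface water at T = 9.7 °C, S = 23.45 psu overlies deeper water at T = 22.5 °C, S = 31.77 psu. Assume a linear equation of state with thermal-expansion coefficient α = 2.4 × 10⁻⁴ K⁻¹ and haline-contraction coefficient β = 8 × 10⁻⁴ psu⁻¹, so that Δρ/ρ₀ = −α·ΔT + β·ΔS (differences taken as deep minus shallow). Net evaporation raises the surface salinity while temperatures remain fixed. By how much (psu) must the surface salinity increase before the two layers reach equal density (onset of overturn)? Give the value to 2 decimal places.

4.48 psu

Neutral buoyancy requires −α(T_deep − T_surf) + β(S_deep − S_surf′) = 0.
S_surf′ = S_deep − (α/β)·ΔT = 31.77 − (2.4 × 10⁻⁴/8 × 10⁻⁴)·(+12.8) = 27.9300 psu.
Increase required: 27.9300 − 23.45 = 4.4800 psu.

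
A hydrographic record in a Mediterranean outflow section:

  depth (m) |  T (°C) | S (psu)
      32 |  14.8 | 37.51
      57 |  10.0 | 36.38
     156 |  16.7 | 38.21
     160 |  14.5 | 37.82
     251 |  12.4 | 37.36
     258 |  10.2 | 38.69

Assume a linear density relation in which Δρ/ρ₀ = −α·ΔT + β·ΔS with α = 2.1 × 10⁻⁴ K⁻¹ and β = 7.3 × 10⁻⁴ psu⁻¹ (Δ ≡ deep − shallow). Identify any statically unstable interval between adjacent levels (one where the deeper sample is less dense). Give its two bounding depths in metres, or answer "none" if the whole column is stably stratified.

57–156 m

Evaluate Δρ/ρ₀ = −αΔT + βΔS across each adjacent pair:
  32–57 m: −αΔT+βΔS = −(2.1 × 10⁻⁴)(-4.8)+(7.3 × 10⁻⁴)(-1.13) = 1.8 × 10⁻⁴ → stable
  57–156 m: −αΔT+βΔS = −(2.1 × 10⁻⁴)(+6.7)+(7.3 × 10⁻⁴)(+1.83) = -7.1 × 10⁻⁵ → UNSTABLE
  156–160 m: −αΔT+βΔS = −(2.1 × 10⁻⁴)(-2.2)+(7.3 × 10⁻⁴)(-0.39) = 1.8 × 10⁻⁴ → stable
  160–251 m: −αΔT+βΔS = −(2.1 × 10⁻⁴)(-2.1)+(7.3 × 10⁻⁴)(-0.46) = 1.1 × 10⁻⁴ → stable
  251–258 m: −αΔT+βΔS = −(2.1 × 10⁻⁴)(-2.2)+(7.3 × 10⁻⁴)(+1.33) = 1.4 × 10⁻³ → stable
The 57–156 m interval has Δρ < 0: lighter water underlies denser water.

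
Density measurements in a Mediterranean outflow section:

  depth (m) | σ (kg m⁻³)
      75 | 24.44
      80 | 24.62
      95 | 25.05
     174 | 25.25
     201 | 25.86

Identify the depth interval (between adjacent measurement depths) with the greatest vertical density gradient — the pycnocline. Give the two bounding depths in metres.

75–80 m

Compute the density gradient over each adjacent pair:
  75–80 m: Δρ/Δz = 0.18/5 = 0.036 kg m⁻⁴
  80–95 m: Δρ/Δz = 0.43/15 = 0.029 kg m⁻⁴
  95–174 m: Δρ/Δz = 0.20/79 = 2.5 × 10⁻³ kg m⁻⁴
  174–201 m: Δρ/Δz = 0.61/27 = 0.023 kg m⁻⁴
The largest gradient is in the 75–80 m interval — the pycnocline.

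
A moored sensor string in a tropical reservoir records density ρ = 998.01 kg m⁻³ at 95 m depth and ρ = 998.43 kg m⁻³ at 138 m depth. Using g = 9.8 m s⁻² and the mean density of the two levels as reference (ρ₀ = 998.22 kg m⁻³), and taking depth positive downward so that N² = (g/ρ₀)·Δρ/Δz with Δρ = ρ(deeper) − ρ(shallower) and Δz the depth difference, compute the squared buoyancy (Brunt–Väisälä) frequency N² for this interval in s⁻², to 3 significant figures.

9.59 × 10⁻⁵ s⁻²

Δρ = 998.43 − 998.01 = 0.42 kg m⁻³ over Δz = 138 − 95 = 43 m.
N² = (9.8/998.22) × (0.42/43) = 9.5892 × 10⁻⁵ s⁻² ≈ 9.59 × 10⁻⁵ s⁻².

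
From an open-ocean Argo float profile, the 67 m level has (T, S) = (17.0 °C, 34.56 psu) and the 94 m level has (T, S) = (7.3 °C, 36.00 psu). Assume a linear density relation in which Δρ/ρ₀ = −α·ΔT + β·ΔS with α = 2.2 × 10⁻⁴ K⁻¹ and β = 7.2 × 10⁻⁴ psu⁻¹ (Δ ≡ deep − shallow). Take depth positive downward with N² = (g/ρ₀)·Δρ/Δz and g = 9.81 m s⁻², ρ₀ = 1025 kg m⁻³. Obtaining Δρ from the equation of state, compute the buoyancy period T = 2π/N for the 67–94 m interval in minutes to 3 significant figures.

3.09 min

ΔT = -9.7 K, ΔS = +1.44 psu (deep − shallow).
Δρ/ρ₀ = −αΔT + βΔS = 2.134 × 10⁻³ + 1.0368 × 10⁻³ = 3.1708 × 10⁻³, so Δρ ≈ 3.250 kg m⁻³.
N² = (g/ρ₀)·Δρ/Δz = g·(Δρ/ρ₀)/Δz = 9.81 × 3.1708 × 10⁻³ / 27 = 1.1521 × 10⁻³ s⁻².
N = √(1.1521 × 10⁻³) = 0.033943 rad s⁻¹ → T = 2π/N = 185.11 s = 3.0852 min ≈ 3.09 min.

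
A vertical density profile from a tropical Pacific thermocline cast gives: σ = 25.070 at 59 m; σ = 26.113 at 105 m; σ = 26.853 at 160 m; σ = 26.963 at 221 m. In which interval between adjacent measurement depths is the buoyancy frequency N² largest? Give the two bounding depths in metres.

59–105 m

Compute the density gradient over each adjacent pair:
  59–105 m: Δρ/Δz = 1.043/46 = 0.023 kg m⁻⁴
  105–160 m: Δρ/Δz = 0.740/55 = 0.013 kg m⁻⁴
  160–221 m: Δρ/Δz = 0.110/61 = 1.8 × 10⁻³ kg m⁻⁴
The largest gradient is in the 59–105 m interval — the pycnocline.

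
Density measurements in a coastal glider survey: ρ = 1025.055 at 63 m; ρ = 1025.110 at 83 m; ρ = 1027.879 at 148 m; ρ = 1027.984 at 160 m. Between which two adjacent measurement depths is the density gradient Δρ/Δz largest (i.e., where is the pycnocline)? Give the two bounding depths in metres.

Compute the density gradient over each adjacent pair:
  63–83 m: Δρ/Δz = 0.055/20 = 2.7 × 10⁻³ kg m⁻⁴
  83–148 m: Δρ/Δz = 2.769/65 = 0.043 kg m⁻⁴
  148–160 m: Δρ/Δz = 0.105/12 = 8.7 × 10⁻³ kg m⁻⁴
The largest gradient is in the 83–148 m interval — the pycnocline.

83–148 m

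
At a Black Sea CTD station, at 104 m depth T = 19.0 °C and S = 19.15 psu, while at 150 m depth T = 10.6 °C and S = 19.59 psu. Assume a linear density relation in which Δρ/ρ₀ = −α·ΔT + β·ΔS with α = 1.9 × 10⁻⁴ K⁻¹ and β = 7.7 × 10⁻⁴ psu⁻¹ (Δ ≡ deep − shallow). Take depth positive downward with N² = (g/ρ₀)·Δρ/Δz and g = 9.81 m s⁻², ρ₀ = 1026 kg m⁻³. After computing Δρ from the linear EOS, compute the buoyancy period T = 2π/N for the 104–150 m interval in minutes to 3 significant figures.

ΔT = -8.4 K, ΔS = +0.44 psu (deep − shallow).
Δρ/ρ₀ = −αΔT + βΔS = 1.596 × 10⁻³ + 3.388 × 10⁻⁴ = 1.9348 × 10⁻³, so Δρ ≈ 1.985 kg m⁻³.
N² = (g/ρ₀)·Δρ/Δz = g·(Δρ/ρ₀)/Δz = 9.81 × 1.9348 × 10⁻³ / 46 = 4.1262 × 10⁻⁴ s⁻².
N = √(4.1262 × 10⁻⁴) = 0.020313 rad s⁻¹ → T = 2π/N = 309.32 s = 5.1553 min ≈ 5.16 min.

5.16 min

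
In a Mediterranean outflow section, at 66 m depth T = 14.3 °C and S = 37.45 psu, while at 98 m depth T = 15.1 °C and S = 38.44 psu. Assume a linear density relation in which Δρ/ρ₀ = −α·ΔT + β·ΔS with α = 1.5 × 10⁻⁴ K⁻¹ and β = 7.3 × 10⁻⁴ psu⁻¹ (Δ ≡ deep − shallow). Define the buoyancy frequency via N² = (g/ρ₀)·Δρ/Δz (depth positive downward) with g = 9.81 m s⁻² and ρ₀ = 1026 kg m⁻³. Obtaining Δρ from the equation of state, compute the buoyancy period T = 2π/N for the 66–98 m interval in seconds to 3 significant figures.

ΔT = +0.8 K, ΔS = +0.99 psu (deep − shallow).
Δρ/ρ₀ = −αΔT + βΔS = -1.20 × 10⁻⁴ + 7.227 × 10⁻⁴ = 6.027 × 10⁻⁴, so Δρ ≈ 0.6184 kg m⁻³.
N² = (g/ρ₀)·Δρ/Δz = g·(Δρ/ρ₀)/Δz = 9.81 × 6.027 × 10⁻⁴ / 32 = 1.8477 × 10⁻⁴ s⁻².
N = √(1.8477 × 10⁻⁴) = 0.013593 rad s⁻¹ → T = 2π/N = 462.24 s ≈ 462 s.

462 s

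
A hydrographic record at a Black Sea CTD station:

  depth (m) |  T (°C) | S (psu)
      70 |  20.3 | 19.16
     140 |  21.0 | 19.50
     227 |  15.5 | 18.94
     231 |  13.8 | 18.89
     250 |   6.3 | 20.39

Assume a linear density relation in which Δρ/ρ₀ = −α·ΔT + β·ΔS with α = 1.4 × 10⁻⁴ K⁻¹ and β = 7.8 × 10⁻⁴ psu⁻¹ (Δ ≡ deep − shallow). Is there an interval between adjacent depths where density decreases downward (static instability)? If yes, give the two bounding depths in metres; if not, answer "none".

none

Evaluate Δρ/ρ₀ = −αΔT + βΔS across each adjacent pair:
  70–140 m: −αΔT+βΔS = −(1.4 × 10⁻⁴)(+0.7)+(7.8 × 10⁻⁴)(+0.34) = 1.7 × 10⁻⁴ → stable
  140–227 m: −αΔT+βΔS = −(1.4 × 10⁻⁴)(-5.5)+(7.8 × 10⁻⁴)(-0.56) = 3.3 × 10⁻⁴ → stable
  227–231 m: −αΔT+βΔS = −(1.4 × 10⁻⁴)(-1.7)+(7.8 × 10⁻⁴)(-0.05) = 2.0 × 10⁻⁴ → stable
  231–250 m: −αΔT+βΔS = −(1.4 × 10⁻⁴)(-7.5)+(7.8 × 10⁻⁴)(+1.50) = 2.2 × 10⁻³ → stable
Every interval has Δρ > 0: the column is stably stratified throughout.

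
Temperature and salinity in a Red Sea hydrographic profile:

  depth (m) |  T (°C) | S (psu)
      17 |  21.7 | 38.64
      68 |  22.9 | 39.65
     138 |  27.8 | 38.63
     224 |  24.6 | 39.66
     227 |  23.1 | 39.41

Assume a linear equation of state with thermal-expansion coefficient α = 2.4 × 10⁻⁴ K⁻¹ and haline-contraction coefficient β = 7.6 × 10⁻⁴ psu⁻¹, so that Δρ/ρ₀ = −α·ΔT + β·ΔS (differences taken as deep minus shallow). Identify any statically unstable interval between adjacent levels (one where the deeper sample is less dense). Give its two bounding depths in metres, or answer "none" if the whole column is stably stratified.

Evaluate Δρ/ρ₀ = −αΔT + βΔS across each adjacent pair:
  17–68 m: −αΔT+βΔS = −(2.4 × 10⁻⁴)(+1.2)+(7.6 × 10⁻⁴)(+1.01) = 4.8 × 10⁻⁴ → stable
  68–138 m: −αΔT+βΔS = −(2.4 × 10⁻⁴)(+4.9)+(7.6 × 10⁻⁴)(-1.02) = -2.0 × 10⁻³ → UNSTABLE
  138–224 m: −αΔT+βΔS = −(2.4 × 10⁻⁴)(-3.2)+(7.6 × 10⁻⁴)(+1.03) = 1.6 × 10⁻³ → stable
  224–227 m: −αΔT+βΔS = −(2.4 × 10⁻⁴)(-1.5)+(7.6 × 10⁻⁴)(-0.25) = 1.7 × 10⁻⁴ → stable
The 68–138 m interval has Δρ < 0: lighter water underlies denser water.

68–138 m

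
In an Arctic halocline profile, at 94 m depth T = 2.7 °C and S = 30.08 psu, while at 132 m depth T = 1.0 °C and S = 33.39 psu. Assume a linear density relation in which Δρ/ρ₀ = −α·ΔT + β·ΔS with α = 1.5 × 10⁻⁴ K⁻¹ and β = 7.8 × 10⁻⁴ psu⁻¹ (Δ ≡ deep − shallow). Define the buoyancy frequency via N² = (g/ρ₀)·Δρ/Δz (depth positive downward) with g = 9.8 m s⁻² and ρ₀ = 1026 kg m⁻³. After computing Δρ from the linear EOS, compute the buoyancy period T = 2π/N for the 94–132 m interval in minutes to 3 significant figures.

3.87 min

ΔT = -1.7 K, ΔS = +3.31 psu (deep − shallow).
Δρ/ρ₀ = −αΔT + βΔS = 2.55 × 10⁻⁴ + 2.5818 × 10⁻³ = 2.8368 × 10⁻³, so Δρ ≈ 2.911 kg m⁻³.
N² = (g/ρ₀)·Δρ/Δz = g·(Δρ/ρ₀)/Δz = 9.8 × 2.8368 × 10⁻³ / 38 = 7.3160 × 10⁻⁴ s⁻².
N = √(7.3160 × 10⁻⁴) = 0.027048 rad s⁻¹ → T = 2π/N = 232.30 s = 3.8717 min ≈ 3.87 min.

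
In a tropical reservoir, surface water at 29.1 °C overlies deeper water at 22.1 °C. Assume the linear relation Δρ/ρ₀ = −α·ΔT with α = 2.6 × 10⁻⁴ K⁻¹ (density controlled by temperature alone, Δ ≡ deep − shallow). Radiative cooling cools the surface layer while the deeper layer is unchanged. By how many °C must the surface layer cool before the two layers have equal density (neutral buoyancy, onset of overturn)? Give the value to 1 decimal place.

With temperature the only control, equal density requires T_surf′ = T_deep.
T_surf′ = 22.1 °C.
Cooling required: 29.1 − 22.1 = 7.0 °C.

7.0 °C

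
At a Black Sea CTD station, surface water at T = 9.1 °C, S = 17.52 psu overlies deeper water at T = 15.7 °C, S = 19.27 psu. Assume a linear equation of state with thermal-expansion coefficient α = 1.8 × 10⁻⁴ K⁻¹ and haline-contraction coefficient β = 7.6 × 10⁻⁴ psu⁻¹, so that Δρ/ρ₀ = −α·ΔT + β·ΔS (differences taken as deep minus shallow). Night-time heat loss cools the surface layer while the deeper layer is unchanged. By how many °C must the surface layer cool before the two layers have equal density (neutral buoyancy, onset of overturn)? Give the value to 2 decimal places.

Neutral buoyancy requires Δρ = 0, i.e. −α(T_deep − T_surf′) + β(S_deep − S_surf) = 0.
T_surf′ = T_deep − (β/α)·ΔS = 15.7 − (7.6 × 10⁻⁴/1.8 × 10⁻⁴)·(+1.75) = 8.3111 °C.
Cooling required: 9.1 − (8.3111) = 0.7889 °C.

0.79 °C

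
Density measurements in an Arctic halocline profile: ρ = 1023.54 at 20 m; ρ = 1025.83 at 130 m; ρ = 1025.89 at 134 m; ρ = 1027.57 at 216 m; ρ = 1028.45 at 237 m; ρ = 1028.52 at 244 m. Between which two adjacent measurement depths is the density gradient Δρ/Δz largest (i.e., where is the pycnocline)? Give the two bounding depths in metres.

Compute the density gradient over each adjacent pair:
  20–130 m: Δρ/Δz = 2.29/110 = 0.021 kg m⁻⁴
  130–134 m: Δρ/Δz = 0.06/4 = 0.015 kg m⁻⁴
  134–216 m: Δρ/Δz = 1.68/82 = 0.020 kg m⁻⁴
  216–237 m: Δρ/Δz = 0.88/21 = 0.042 kg m⁻⁴
  237–244 m: Δρ/Δz = 0.07/7 = 0.010 kg m⁻⁴
The largest gradient is in the 216–237 m interval — the pycnocline.

216–237 m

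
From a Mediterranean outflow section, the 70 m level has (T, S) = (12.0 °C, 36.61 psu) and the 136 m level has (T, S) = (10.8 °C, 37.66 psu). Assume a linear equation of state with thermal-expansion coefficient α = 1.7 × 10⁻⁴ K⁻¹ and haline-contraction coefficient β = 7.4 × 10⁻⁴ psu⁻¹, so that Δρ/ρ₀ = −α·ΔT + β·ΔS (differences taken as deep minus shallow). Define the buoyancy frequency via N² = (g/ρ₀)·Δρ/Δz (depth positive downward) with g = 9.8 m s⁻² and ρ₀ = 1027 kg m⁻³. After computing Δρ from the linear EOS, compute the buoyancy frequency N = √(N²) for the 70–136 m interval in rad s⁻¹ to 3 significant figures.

ΔT = -1.2 K, ΔS = +1.05 psu (deep − shallow).
Δρ/ρ₀ = −αΔT + βΔS = 2.04 × 10⁻⁴ + 7.77 × 10⁻⁴ = 9.81 × 10⁻⁴, so Δρ ≈ 1.007 kg m⁻³.
N² = (g/ρ₀)·Δρ/Δz = g·(Δρ/ρ₀)/Δz = 9.8 × 9.81 × 10⁻⁴ / 66 = 1.4566 × 10⁻⁴ s⁻².
N = √(1.4566 × 10⁻⁴) = 0.012069 rad s⁻¹ ≈ 0.0121 rad s⁻¹.

0.0121 rad s⁻¹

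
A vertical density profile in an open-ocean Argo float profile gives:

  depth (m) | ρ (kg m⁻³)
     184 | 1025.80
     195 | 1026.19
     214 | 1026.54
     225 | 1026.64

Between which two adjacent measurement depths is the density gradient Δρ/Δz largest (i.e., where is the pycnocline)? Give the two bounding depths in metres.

184–195 m

Compute the density gradient over each adjacent pair:
  184–195 m: Δρ/Δz = 0.39/11 = 0.035 kg m⁻⁴
  195–214 m: Δρ/Δz = 0.35/19 = 0.018 kg m⁻⁴
  214–225 m: Δρ/Δz = 0.10/11 = 9.1 × 10⁻³ kg m⁻⁴
The largest gradient is in the 184–195 m interval — the pycnocline.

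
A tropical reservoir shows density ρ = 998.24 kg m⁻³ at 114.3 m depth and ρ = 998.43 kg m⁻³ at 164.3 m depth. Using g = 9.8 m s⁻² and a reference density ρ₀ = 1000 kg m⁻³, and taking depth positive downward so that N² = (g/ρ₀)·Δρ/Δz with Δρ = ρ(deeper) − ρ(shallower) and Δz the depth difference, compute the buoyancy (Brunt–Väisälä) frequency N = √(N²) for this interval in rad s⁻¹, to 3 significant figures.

6.10 × 10⁻³ rad s⁻¹

Δρ = 998.43 − 998.24 = 0.19 kg m⁻³ over Δz = 164.3 − 114.3 = 50 m.
N² = (9.8/1000) × (0.19/50) = 3.7240 × 10⁻⁵ s⁻².
N = √(3.7240 × 10⁻⁵) = 6.1025 × 10⁻³ rad s⁻¹ ≈ 6.10 × 10⁻³ rad s⁻¹.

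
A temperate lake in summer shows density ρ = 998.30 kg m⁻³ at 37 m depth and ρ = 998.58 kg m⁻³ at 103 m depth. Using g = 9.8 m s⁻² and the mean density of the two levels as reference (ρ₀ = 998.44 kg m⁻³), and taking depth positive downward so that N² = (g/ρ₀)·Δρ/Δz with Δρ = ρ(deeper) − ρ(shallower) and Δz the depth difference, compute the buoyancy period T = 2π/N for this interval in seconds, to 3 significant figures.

974 s

Δρ = 998.58 − 998.30 = 0.28 kg m⁻³ over Δz = 103 − 37 = 66 m.
N² = (9.8/998.44) × (0.28/66) = 4.1641 × 10⁻⁵ s⁻².
N = √(4.1641 × 10⁻⁵) = 6.4530 × 10⁻³ rad s⁻¹, so T = 2π/N = 973.68 s ≈ 974 s.
A positive N² confirms static stability across the interval.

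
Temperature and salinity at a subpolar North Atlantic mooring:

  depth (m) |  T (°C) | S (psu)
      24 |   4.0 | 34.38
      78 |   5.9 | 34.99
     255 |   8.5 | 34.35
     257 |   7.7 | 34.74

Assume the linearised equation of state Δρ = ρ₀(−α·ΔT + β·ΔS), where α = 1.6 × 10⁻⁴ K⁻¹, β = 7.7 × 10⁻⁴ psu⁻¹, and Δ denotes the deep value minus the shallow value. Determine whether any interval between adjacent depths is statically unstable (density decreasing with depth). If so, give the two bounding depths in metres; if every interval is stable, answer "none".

Evaluate Δρ/ρ₀ = −αΔT + βΔS across each adjacent pair:
  24–78 m: −αΔT+βΔS = −(1.6 × 10⁻⁴)(+1.9)+(7.7 × 10⁻⁴)(+0.61) = 1.7 × 10⁻⁴ → stable
  78–255 m: −αΔT+βΔS = −(1.6 × 10⁻⁴)(+2.6)+(7.7 × 10⁻⁴)(-0.64) = -9.1 × 10⁻⁴ → UNSTABLE
  255–257 m: −αΔT+βΔS = −(1.6 × 10⁻⁴)(-0.8)+(7.7 × 10⁻⁴)(+0.39) = 4.3 × 10⁻⁴ → stable
The 78–255 m interval has Δρ < 0: lighter water underlies denser water.

78–255 m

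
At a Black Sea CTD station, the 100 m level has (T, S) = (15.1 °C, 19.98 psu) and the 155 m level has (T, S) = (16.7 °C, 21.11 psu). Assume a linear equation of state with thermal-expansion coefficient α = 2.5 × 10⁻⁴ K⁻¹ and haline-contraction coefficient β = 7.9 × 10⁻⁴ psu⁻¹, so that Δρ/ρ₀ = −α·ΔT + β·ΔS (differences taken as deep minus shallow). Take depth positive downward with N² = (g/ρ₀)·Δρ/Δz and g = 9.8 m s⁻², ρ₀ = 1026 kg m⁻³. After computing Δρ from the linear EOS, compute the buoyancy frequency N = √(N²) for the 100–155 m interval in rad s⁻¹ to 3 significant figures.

ΔT = +1.6 K, ΔS = +1.13 psu (deep − shallow).
Δρ/ρ₀ = −αΔT + βΔS = -4.00 × 10⁻⁴ + 8.927 × 10⁻⁴ = 4.927 × 10⁻⁴, so Δρ ≈ 0.5055 kg m⁻³.
N² = (g/ρ₀)·Δρ/Δz = g·(Δρ/ρ₀)/Δz = 9.8 × 4.927 × 10⁻⁴ / 55 = 8.7790 × 10⁻⁵ s⁻².
N = √(8.7790 × 10⁻⁵) = 9.3696 × 10⁻³ rad s⁻¹ ≈ 9.37 × 10⁻³ rad s⁻¹.

9.37 × 10⁻³ rad s⁻¹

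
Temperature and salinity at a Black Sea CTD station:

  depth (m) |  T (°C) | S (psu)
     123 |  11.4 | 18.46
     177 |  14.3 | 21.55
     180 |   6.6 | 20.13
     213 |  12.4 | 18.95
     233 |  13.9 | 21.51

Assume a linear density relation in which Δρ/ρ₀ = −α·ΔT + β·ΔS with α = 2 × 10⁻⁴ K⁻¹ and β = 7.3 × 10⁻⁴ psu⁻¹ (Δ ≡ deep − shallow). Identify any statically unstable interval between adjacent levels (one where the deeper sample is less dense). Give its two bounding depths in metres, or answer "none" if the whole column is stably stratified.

180–213 m

Evaluate Δρ/ρ₀ = −αΔT + βΔS across each adjacent pair:
  123–177 m: −αΔT+βΔS = −(2 × 10⁻⁴)(+2.9)+(7.3 × 10⁻⁴)(+3.09) = 1.7 × 10⁻³ → stable
  177–180 m: −αΔT+βΔS = −(2 × 10⁻⁴)(-7.7)+(7.3 × 10⁻⁴)(-1.42) = 5.0 × 10⁻⁴ → stable
  180–213 m: −αΔT+βΔS = −(2 × 10⁻⁴)(+5.8)+(7.3 × 10⁻⁴)(-1.18) = -2.0 × 10⁻³ → UNSTABLE
  213–233 m: −αΔT+βΔS = −(2 × 10⁻⁴)(+1.5)+(7.3 × 10⁻⁴)(+2.56) = 1.6 × 10⁻³ → stable
The 180–213 m interval has Δρ < 0: lighter water underlies denser water.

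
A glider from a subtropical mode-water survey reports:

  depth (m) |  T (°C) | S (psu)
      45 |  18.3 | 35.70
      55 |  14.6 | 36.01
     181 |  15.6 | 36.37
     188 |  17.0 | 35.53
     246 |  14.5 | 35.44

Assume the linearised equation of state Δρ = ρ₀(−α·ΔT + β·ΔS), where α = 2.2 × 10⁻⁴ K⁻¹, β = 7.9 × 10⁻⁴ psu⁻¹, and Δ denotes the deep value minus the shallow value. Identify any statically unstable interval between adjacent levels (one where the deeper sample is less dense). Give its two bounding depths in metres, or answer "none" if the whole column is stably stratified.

181–188 m

Evaluate Δρ/ρ₀ = −αΔT + βΔS across each adjacent pair:
  45–55 m: −αΔT+βΔS = −(2.2 × 10⁻⁴)(-3.7)+(7.9 × 10⁻⁴)(+0.31) = 1.1 × 10⁻³ → stable
  55–181 m: −αΔT+βΔS = −(2.2 × 10⁻⁴)(+1.0)+(7.9 × 10⁻⁴)(+0.36) = 6.4 × 10⁻⁵ → stable
  181–188 m: −αΔT+βΔS = −(2.2 × 10⁻⁴)(+1.4)+(7.9 × 10⁻⁴)(-0.84) = -9.7 × 10⁻⁴ → UNSTABLE
  188–246 m: −αΔT+βΔS = −(2.2 × 10⁻⁴)(-2.5)+(7.9 × 10⁻⁴)(-0.09) = 4.8 × 10⁻⁴ → stable
The 181–188 m interval has Δρ < 0: lighter water underlies denser water.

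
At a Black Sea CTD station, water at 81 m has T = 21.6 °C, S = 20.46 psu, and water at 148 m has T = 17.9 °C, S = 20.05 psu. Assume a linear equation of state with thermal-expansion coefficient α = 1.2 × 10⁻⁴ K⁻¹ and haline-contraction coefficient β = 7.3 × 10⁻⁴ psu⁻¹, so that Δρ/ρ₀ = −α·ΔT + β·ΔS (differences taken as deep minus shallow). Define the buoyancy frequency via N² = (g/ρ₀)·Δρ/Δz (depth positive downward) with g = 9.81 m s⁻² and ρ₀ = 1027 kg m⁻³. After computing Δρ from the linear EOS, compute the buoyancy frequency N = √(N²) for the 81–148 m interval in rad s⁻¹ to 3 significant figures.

ΔT = -3.7 K, ΔS = -0.41 psu (deep − shallow).
Δρ/ρ₀ = −αΔT + βΔS = 4.44 × 10⁻⁴ − 2.993 × 10⁻⁴ = 1.447 × 10⁻⁴, so Δρ ≈ 0.1486 kg m⁻³.
N² = (g/ρ₀)·Δρ/Δz = g·(Δρ/ρ₀)/Δz = 9.81 × 1.447 × 10⁻⁴ / 67 = 2.1187 × 10⁻⁵ s⁻².
N = √(2.1187 × 10⁻⁵) = 4.6029 × 10⁻³ rad s⁻¹ ≈ 4.60 × 10⁻³ rad s⁻¹.

4.60 × 10⁻³ rad s⁻¹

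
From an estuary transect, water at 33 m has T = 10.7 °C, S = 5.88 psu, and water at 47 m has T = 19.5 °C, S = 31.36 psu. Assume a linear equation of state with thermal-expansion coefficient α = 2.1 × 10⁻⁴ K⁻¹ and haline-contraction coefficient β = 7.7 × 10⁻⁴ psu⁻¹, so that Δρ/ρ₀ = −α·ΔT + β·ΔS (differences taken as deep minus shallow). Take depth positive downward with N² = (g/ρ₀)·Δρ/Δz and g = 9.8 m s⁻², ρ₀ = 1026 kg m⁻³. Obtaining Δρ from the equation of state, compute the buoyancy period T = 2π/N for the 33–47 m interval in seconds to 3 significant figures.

ΔT = +8.8 K, ΔS = +25.48 psu (deep − shallow).
Δρ/ρ₀ = −αΔT + βΔS = -1.848 × 10⁻³ + 0.0196196 = 0.0177716, so Δρ ≈ 18.23 kg m⁻³.
N² = (g/ρ₀)·Δρ/Δz = g·(Δρ/ρ₀)/Δz = 9.8 × 0.0177716 / 14 = 0.012440 s⁻².
N = √(0.012440) = 0.11153 rad s⁻¹ → T = 2π/N = 56.336 s ≈ 56.3 s.

56.3 s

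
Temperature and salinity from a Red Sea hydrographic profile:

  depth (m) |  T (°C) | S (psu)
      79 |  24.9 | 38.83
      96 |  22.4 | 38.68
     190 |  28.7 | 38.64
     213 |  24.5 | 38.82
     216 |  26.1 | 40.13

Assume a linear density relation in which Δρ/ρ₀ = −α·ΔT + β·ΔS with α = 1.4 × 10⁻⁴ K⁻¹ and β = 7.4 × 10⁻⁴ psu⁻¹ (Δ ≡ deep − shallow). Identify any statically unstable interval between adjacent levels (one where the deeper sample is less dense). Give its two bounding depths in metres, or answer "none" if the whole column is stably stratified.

96–190 m

Evaluate Δρ/ρ₀ = −αΔT + βΔS across each adjacent pair:
  79–96 m: −αΔT+βΔS = −(1.4 × 10⁻⁴)(-2.5)+(7.4 × 10⁻⁴)(-0.15) = 2.4 × 10⁻⁴ → stable
  96–190 m: −αΔT+βΔS = −(1.4 × 10⁻⁴)(+6.3)+(7.4 × 10⁻⁴)(-0.04) = -9.1 × 10⁻⁴ → UNSTABLE
  190–213 m: −αΔT+βΔS = −(1.4 × 10⁻⁴)(-4.2)+(7.4 × 10⁻⁴)(+0.18) = 7.2 × 10⁻⁴ → stable
  213–216 m: −αΔT+βΔS = −(1.4 × 10⁻⁴)(+1.6)+(7.4 × 10⁻⁴)(+1.31) = 7.5 × 10⁻⁴ → stable
The 96–190 m interval has Δρ < 0: lighter water underlies denser water.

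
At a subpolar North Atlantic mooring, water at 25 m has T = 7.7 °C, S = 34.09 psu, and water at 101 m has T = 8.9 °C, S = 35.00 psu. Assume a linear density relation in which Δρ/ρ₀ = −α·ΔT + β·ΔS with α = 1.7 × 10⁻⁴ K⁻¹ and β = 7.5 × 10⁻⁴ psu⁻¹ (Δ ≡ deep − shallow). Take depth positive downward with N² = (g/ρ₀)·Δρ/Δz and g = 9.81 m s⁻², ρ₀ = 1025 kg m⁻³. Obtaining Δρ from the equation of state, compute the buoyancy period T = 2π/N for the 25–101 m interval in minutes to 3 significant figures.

ΔT = +1.2 K, ΔS = +0.91 psu (deep − shallow).
Δρ/ρ₀ = −αΔT + βΔS = -2.04 × 10⁻⁴ + 6.825 × 10⁻⁴ = 4.785 × 10⁻⁴, so Δρ ≈ 0.4905 kg m⁻³.
N² = (g/ρ₀)·Δρ/Δz = g·(Δρ/ρ₀)/Δz = 9.81 × 4.785 × 10⁻⁴ / 76 = 6.1764 × 10⁻⁵ s⁻².
N = √(6.1764 × 10⁻⁵) = 7.8590 × 10⁻³ rad s⁻¹ → T = 2π/N = 799.49 s = 13.325 min ≈ 13.3 min.

13.3 min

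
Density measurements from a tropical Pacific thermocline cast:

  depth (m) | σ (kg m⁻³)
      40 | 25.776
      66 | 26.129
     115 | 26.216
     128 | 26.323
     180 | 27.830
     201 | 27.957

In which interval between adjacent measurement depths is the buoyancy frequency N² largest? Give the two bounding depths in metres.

Compute the density gradient over each adjacent pair:
  40–66 m: Δρ/Δz = 0.353/26 = 0.014 kg m⁻⁴
  66–115 m: Δρ/Δz = 0.087/49 = 1.8 × 10⁻³ kg m⁻⁴
  115–128 m: Δρ/Δz = 0.107/13 = 8.2 × 10⁻³ kg m⁻⁴
  128–180 m: Δρ/Δz = 1.507/52 = 0.029 kg m⁻⁴
  180–201 m: Δρ/Δz = 0.127/21 = 6.0 × 10⁻³ kg m⁻⁴
The largest gradient is in the 128–180 m interval — the pycnocline.

128–180 m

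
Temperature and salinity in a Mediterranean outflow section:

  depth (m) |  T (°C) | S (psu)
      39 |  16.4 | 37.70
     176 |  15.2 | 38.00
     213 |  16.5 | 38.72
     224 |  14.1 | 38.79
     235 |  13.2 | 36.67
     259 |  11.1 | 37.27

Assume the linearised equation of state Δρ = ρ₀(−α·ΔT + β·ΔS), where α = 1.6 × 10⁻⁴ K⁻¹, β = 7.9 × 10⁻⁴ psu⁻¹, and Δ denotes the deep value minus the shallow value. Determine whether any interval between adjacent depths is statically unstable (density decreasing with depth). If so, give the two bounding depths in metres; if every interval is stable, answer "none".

Evaluate Δρ/ρ₀ = −αΔT + βΔS across each adjacent pair:
  39–176 m: −αΔT+βΔS = −(1.6 × 10⁻⁴)(-1.2)+(7.9 × 10⁻⁴)(+0.30) = 4.3 × 10⁻⁴ → stable
  176–213 m: −αΔT+βΔS = −(1.6 × 10⁻⁴)(+1.3)+(7.9 × 10⁻⁴)(+0.72) = 3.6 × 10⁻⁴ → stable
  213–224 m: −αΔT+βΔS = −(1.6 × 10⁻⁴)(-2.4)+(7.9 × 10⁻⁴)(+0.07) = 4.4 × 10⁻⁴ → stable
  224–235 m: −αΔT+βΔS = −(1.6 × 10⁻⁴)(-0.9)+(7.9 × 10⁻⁴)(-2.12) = -1.5 × 10⁻³ → UNSTABLE
  235–259 m: −αΔT+βΔS = −(1.6 × 10⁻⁴)(-2.1)+(7.9 × 10⁻⁴)(+0.60) = 8.1 × 10⁻⁴ → stable
The 224–235 m interval has Δρ < 0: lighter water underlies denser water.

224–235 m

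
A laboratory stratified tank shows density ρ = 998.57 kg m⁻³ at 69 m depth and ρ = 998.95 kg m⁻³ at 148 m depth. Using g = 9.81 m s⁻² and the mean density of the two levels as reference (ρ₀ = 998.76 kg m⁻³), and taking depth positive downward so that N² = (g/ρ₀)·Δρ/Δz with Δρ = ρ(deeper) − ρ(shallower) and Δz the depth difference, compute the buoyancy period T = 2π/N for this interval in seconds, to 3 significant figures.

Δρ = 998.95 − 998.57 = 0.38 kg m⁻³ over Δz = 148 − 69 = 79 m.
N² = (9.81/998.76) × (0.38/79) = 4.7246 × 10⁻⁵ s⁻².
N = √(4.7246 × 10⁻⁵) = 6.8736 × 10⁻³ rad s⁻¹, so T = 2π/N = 914.10 s ≈ 914 s.

914 s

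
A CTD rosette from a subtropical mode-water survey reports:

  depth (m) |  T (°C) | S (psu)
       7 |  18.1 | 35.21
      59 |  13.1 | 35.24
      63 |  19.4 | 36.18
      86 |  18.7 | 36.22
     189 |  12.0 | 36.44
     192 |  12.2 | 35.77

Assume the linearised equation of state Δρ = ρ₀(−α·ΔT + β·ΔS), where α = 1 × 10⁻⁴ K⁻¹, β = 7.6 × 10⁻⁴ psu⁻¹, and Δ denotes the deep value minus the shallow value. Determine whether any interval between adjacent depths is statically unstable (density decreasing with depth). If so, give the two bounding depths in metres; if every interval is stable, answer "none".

Evaluate Δρ/ρ₀ = −αΔT + βΔS across each adjacent pair:
  7–59 m: −αΔT+βΔS = −(1 × 10⁻⁴)(-5.0)+(7.6 × 10⁻⁴)(+0.03) = 5.2 × 10⁻⁴ → stable
  59–63 m: −αΔT+βΔS = −(1 × 10⁻⁴)(+6.3)+(7.6 × 10⁻⁴)(+0.94) = 8.4 × 10⁻⁵ → stable
  63–86 m: −αΔT+βΔS = −(1 × 10⁻⁴)(-0.7)+(7.6 × 10⁻⁴)(+0.04) = 1.0 × 10⁻⁴ → stable
  86–189 m: −αΔT+βΔS = −(1 × 10⁻⁴)(-6.7)+(7.6 × 10⁻⁴)(+0.22) = 8.4 × 10⁻⁴ → stable
  189–192 m: −αΔT+βΔS = −(1 × 10⁻⁴)(+0.2)+(7.6 × 10⁻⁴)(-0.67) = -5.3 × 10⁻⁴ → UNSTABLE
The 189–192 m interval has Δρ < 0: lighter water underlies denser water.

189–192 m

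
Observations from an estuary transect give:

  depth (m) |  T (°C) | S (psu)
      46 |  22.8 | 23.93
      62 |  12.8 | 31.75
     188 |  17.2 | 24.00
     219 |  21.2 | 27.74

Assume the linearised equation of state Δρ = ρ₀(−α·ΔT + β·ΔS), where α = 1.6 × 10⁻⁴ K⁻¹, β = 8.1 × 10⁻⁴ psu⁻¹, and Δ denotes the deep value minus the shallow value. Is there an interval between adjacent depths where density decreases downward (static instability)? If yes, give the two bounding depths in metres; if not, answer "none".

62–188 m

Evaluate Δρ/ρ₀ = −αΔT + βΔS across each adjacent pair:
  46–62 m: −αΔT+βΔS = −(1.6 × 10⁻⁴)(-10.0)+(8.1 × 10⁻⁴)(+7.82) = 7.9 × 10⁻³ → stable
  62–188 m: −αΔT+βΔS = −(1.6 × 10⁻⁴)(+4.4)+(8.1 × 10⁻⁴)(-7.75) = -7.0 × 10⁻³ → UNSTABLE
  188–219 m: −αΔT+βΔS = −(1.6 × 10⁻⁴)(+4.0)+(8.1 × 10⁻⁴)(+3.74) = 2.4 × 10⁻³ → stable
The 62–188 m interval has Δρ < 0: lighter water underlies denser water.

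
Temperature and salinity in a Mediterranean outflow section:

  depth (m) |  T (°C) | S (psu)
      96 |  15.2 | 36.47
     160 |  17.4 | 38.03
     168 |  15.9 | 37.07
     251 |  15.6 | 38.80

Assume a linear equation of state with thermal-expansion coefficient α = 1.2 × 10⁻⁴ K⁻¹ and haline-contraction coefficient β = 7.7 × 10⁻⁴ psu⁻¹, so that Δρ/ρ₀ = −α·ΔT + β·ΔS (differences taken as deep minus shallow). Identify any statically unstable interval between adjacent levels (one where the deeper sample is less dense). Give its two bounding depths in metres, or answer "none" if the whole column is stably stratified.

160–168 m

Evaluate Δρ/ρ₀ = −αΔT + βΔS across each adjacent pair:
  96–160 m: −αΔT+βΔS = −(1.2 × 10⁻⁴)(+2.2)+(7.7 × 10⁻⁴)(+1.56) = 9.4 × 10⁻⁴ → stable
  160–168 m: −αΔT+βΔS = −(1.2 × 10⁻⁴)(-1.5)+(7.7 × 10⁻⁴)(-0.96) = -5.6 × 10⁻⁴ → UNSTABLE
  168–251 m: −αΔT+βΔS = −(1.2 × 10⁻⁴)(-0.3)+(7.7 × 10⁻⁴)(+1.73) = 1.4 × 10⁻³ → stable
The 160–168 m interval has Δρ < 0: lighter water underlies denser water.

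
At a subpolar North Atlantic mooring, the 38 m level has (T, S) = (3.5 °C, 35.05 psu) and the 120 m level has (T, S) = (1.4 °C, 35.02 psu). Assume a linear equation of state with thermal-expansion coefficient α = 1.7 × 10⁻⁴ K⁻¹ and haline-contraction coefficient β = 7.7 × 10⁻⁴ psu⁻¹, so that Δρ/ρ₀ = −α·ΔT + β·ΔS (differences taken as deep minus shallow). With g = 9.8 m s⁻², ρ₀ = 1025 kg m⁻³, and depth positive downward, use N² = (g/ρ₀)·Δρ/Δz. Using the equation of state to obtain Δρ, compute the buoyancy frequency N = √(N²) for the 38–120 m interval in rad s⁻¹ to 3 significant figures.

6.32 × 10⁻³ rad s⁻¹

ΔT = -2.1 K, ΔS = -0.03 psu (deep − shallow).
Δρ/ρ₀ = −αΔT + βΔS = 3.57 × 10⁻⁴ − 2.31 × 10⁻⁵ = 3.339 × 10⁻⁴, so Δρ ≈ 0.3422 kg m⁻³.
N² = (g/ρ₀)·Δρ/Δz = g·(Δρ/ρ₀)/Δz = 9.8 × 3.339 × 10⁻⁴ / 82 = 3.9905 × 10⁻⁵ s⁻².
N = √(3.9905 × 10⁻⁵) = 6.3170 × 10⁻³ rad s⁻¹ ≈ 6.32 × 10⁻³ rad s⁻¹.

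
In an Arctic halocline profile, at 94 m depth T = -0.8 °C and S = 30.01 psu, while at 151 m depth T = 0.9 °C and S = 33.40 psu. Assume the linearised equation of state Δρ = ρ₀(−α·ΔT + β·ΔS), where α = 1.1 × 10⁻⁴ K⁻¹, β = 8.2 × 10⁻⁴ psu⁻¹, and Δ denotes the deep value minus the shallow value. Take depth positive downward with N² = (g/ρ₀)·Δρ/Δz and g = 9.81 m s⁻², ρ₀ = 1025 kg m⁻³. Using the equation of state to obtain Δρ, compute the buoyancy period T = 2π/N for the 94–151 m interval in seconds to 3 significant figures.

297 s

ΔT = +1.7 K, ΔS = +3.39 psu (deep − shallow).
Δρ/ρ₀ = −αΔT + βΔS = -1.87 × 10⁻⁴ + 2.7798 × 10⁻³ = 2.5928 × 10⁻³, so Δρ ≈ 2.658 kg m⁻³.
N² = (g/ρ₀)·Δρ/Δz = g·(Δρ/ρ₀)/Δz = 9.81 × 2.5928 × 10⁻³ / 57 = 4.4623 × 10⁻⁴ s⁻².
N = √(4.4623 × 10⁻⁴) = 0.021124 rad s⁻¹ → T = 2π/N = 297.44 s ≈ 297 s.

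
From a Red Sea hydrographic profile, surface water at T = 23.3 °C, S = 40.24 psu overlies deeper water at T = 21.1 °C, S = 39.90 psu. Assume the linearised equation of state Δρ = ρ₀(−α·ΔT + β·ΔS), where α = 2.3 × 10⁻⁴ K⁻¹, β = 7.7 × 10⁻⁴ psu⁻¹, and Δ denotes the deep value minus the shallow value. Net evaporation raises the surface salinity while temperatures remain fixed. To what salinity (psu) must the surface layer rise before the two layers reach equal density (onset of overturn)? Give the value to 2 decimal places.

40.56 psu

Neutral buoyancy requires −α(T_deep − T_surf) + β(S_deep − S_surf′) = 0.
S_surf′ = S_deep − (α/β)·ΔT = 39.90 − (2.3 × 10⁻⁴/7.7 × 10⁻⁴)·(-2.2) = 40.5571 psu.
Increase required: 40.5571 − 40.24 = 0.3171 psu.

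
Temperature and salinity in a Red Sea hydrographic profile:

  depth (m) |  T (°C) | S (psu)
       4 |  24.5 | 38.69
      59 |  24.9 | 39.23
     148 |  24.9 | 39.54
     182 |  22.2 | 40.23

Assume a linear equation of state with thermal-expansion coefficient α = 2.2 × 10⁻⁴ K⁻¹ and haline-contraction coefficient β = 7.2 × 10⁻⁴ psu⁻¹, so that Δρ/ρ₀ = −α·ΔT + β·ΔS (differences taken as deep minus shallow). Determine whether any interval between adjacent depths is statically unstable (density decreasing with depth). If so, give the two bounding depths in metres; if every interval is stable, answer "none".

none

Evaluate Δρ/ρ₀ = −αΔT + βΔS across each adjacent pair:
  4–59 m: −αΔT+βΔS = −(2.2 × 10⁻⁴)(+0.4)+(7.2 × 10⁻⁴)(+0.54) = 3.0 × 10⁻⁴ → stable
  59–148 m: −αΔT+βΔS = −(2.2 × 10⁻⁴)(+0.0)+(7.2 × 10⁻⁴)(+0.31) = 2.2 × 10⁻⁴ → stable
  148–182 m: −αΔT+βΔS = −(2.2 × 10⁻⁴)(-2.7)+(7.2 × 10⁻⁴)(+0.69) = 1.1 × 10⁻³ → stable
Every interval has Δρ > 0: the column is stably stratified throughout.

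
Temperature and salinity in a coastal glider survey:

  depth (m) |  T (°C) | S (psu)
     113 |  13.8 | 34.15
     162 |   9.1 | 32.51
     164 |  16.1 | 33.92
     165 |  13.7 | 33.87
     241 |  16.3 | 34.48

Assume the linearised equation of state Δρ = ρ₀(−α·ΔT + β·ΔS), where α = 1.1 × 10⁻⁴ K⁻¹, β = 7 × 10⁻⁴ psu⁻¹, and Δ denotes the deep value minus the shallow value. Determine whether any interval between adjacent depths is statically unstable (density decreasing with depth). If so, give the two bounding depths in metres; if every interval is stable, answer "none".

Evaluate Δρ/ρ₀ = −αΔT + βΔS across each adjacent pair:
  113–162 m: −αΔT+βΔS = −(1.1 × 10⁻⁴)(-4.7)+(7 × 10⁻⁴)(-1.64) = -6.3 × 10⁻⁴ → UNSTABLE
  162–164 m: −αΔT+βΔS = −(1.1 × 10⁻⁴)(+7.0)+(7 × 10⁻⁴)(+1.41) = 2.2 × 10⁻⁴ → stable
  164–165 m: −αΔT+βΔS = −(1.1 × 10⁻⁴)(-2.4)+(7 × 10⁻⁴)(-0.05) = 2.3 × 10⁻⁴ → stable
  165–241 m: −αΔT+βΔS = −(1.1 × 10⁻⁴)(+2.6)+(7 × 10⁻⁴)(+0.61) = 1.4 × 10⁻⁴ → stable
The 113–162 m interval has Δρ < 0: lighter water underlies denser water.

113–162 m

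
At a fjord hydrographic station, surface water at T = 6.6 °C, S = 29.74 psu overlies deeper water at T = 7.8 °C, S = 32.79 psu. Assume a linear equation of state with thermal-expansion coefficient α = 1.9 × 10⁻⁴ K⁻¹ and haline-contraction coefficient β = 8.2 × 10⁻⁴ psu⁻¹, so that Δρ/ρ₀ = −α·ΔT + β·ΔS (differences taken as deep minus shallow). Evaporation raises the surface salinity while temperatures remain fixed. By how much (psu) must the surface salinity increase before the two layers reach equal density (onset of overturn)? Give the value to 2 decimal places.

2.77 psu

Neutral buoyancy requires −α(T_deep − T_surf) + β(S_deep − S_surf′) = 0.
S_surf′ = S_deep − (α/β)·ΔT = 32.79 − (1.9 × 10⁻⁴/8.2 × 10⁻⁴)·(+1.2) = 32.5120 psu.
Increase required: 32.5120 − 29.74 = 2.7720 psu.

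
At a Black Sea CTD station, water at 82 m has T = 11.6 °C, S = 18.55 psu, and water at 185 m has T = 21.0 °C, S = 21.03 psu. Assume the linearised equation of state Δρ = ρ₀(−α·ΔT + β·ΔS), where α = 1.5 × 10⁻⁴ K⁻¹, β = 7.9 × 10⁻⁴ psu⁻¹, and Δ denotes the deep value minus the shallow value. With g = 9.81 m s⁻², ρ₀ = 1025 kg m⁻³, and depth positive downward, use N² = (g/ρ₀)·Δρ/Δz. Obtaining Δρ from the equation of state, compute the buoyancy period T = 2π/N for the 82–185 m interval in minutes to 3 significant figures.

14.5 min

ΔT = +9.4 K, ΔS = +2.48 psu (deep − shallow).
Δρ/ρ₀ = −αΔT + βΔS = -1.41 × 10⁻³ + 1.9592 × 10⁻³ = 5.492 × 10⁻⁴, so Δρ ≈ 0.5629 kg m⁻³.
N² = (g/ρ₀)·Δρ/Δz = g·(Δρ/ρ₀)/Δz = 9.81 × 5.492 × 10⁻⁴ / 103 = 5.2307 × 10⁻⁵ s⁻².
N = √(5.2307 × 10⁻⁵) = 7.2324 × 10⁻³ rad s⁻¹ → T = 2π/N = 868.76 s = 14.479 min ≈ 14.5 min.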